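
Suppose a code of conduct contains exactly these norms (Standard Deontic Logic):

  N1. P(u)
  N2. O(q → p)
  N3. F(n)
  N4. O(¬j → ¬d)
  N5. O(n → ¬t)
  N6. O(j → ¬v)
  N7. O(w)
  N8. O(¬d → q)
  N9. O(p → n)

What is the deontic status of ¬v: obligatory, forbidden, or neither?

F(n) at premise 3 means O(¬n).
Premise 9 is O(p → n); contrapositively O(¬n → ¬p). Since O(¬n) holds, K gives O(¬p).
Premise 2 is O(q → p); contrapositively O(¬p → ¬q). Since O(¬p) holds, K gives O(¬q).
The contrapositive of premise 8 (O(¬d → q)) is O(¬q → d), and O(¬q) is already established, so O(d).
Premise 4, O(¬j → ¬d), contraposes to O(d → j); with O(d) we get O(j).
With premise 6, O(j → ¬v), the K-axiom yields O(¬v).
Premises 1, 5, 7 do not contribute to this derivation.
Hence ¬v is obligatory.

Obligatory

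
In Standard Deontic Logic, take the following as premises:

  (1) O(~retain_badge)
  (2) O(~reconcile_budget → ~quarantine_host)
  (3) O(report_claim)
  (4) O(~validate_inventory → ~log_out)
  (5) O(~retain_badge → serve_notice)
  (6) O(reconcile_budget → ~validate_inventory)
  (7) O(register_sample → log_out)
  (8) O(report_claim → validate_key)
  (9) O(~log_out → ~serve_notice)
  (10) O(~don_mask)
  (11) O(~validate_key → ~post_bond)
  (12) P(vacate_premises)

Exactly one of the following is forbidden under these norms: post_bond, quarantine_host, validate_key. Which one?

From premise 1 we have O(~retain_badge).
Premise 5 is O(~retain_badge → serve_notice); since O(~retain_badge), deontic closure gives O(serve_notice).
Premise 9, O(~log_out → ~serve_notice), contraposes to O(serve_notice → log_out); with O(serve_notice) we get O(log_out).
Premise 4, O(~validate_inventory → ~log_out), contraposes to O(log_out → validate_inventory); with O(log_out) we get O(validate_inventory).
The contrapositive of premise 6 (O(reconcile_budget → ~validate_inventory)) is O(validate_inventory → ~reconcile_budget), and O(validate_inventory) is already established, so O(~reconcile_budget).
Premise 2 is O(~reconcile_budget → ~quarantine_host); since O(~reconcile_budget), deontic closure gives O(~quarantine_host).
So O(~quarantine_host) holds, i.e. quarantine_host is forbidden. None of the other listed options is forbidden under the premises.

quarantine_host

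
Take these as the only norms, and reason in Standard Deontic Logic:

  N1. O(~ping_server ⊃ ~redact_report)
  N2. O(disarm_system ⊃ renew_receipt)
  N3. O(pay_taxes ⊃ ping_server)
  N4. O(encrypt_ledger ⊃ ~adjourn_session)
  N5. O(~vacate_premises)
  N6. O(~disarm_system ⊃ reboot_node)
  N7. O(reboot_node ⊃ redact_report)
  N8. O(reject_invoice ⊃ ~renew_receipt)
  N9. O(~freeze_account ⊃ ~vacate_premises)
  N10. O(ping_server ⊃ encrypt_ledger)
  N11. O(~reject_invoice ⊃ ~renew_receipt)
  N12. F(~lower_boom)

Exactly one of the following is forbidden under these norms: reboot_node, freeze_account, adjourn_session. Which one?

adjourn_session

By case analysis on ~reject_invoice: premise 11 gives O(~reject_invoice ⊃ ~renew_receipt) and premise 8 gives O(reject_invoice ⊃ ~renew_receipt), so O(~renew_receipt) either way.
Premise 2 is O(disarm_system ⊃ renew_receipt); contrapositively O(~renew_receipt ⊃ ~disarm_system). Since O(~renew_receipt) holds, K gives O(~disarm_system).
Applying K to premise 6 (O(~disarm_system ⊃ reboot_node)) and O(~disarm_system) yields O(reboot_node).
Applying K to premise 7 (O(reboot_node ⊃ redact_report)) and O(reboot_node) yields O(redact_report).
Premise 1, O(~ping_server ⊃ ~redact_report), contraposes to O(redact_report ⊃ ping_server); with O(redact_report) we get O(ping_server).
Applying K to premise 10 (O(ping_server ⊃ encrypt_ledger)) and O(ping_server) yields O(encrypt_ledger).
From O(encrypt_ledger) and premise 4, O(encrypt_ledger ⊃ ~adjourn_session), we obtain O(~adjourn_session).
So O(~adjourn_session) holds, i.e. adjourn_session is forbidden. None of the other listed options is forbidden under the premises.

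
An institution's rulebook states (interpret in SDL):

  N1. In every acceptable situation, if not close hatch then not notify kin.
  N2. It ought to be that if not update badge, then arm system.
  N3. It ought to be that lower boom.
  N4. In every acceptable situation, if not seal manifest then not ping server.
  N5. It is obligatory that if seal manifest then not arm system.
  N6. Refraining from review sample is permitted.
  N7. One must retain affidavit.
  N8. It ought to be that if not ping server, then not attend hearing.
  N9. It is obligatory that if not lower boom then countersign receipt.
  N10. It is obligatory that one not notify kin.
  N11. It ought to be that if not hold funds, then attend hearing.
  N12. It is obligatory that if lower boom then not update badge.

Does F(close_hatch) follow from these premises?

No

Premise 1 is O(¬close_hatch → ¬notify_kin); even if O(¬notify_kin) held, inferring O(¬close_hatch) would be affirming the consequent — invalid.
No other premise forces O(¬close_hatch). An ideal world satisfying every premise can still have close_hatch true, so F(close_hatch) is not derivable.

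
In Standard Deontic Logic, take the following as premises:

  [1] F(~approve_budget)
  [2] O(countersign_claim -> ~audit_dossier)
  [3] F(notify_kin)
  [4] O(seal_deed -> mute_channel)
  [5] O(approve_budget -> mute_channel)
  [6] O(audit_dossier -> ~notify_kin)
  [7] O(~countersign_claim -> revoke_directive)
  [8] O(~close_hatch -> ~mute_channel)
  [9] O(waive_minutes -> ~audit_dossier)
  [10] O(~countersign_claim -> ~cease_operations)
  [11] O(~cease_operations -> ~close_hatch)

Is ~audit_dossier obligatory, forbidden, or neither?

Premise 1, F(~approve_budget), is equivalent to O(approve_budget).
From O(approve_budget) and premise 5, O(approve_budget -> mute_channel), we obtain O(mute_channel).
Premise 8, O(~close_hatch -> ~mute_channel), contraposes to O(mute_channel -> close_hatch); with O(mute_channel) we get O(close_hatch).
The contrapositive of premise 11 (O(~cease_operations -> ~close_hatch)) is O(close_hatch -> cease_operations), and O(close_hatch) is already established, so O(cease_operations).
Premise 10 is O(~countersign_claim -> ~cease_operations); contrapositively O(cease_operations -> countersign_claim). Since O(cease_operations) holds, K gives O(countersign_claim).
With premise 2, O(countersign_claim -> ~audit_dossier), the K-axiom yields O(~audit_dossier).
Premises 3, 4, 6, 7, 9 do not contribute to this derivation.
Hence ~audit_dossier is obligatory.

Obligatory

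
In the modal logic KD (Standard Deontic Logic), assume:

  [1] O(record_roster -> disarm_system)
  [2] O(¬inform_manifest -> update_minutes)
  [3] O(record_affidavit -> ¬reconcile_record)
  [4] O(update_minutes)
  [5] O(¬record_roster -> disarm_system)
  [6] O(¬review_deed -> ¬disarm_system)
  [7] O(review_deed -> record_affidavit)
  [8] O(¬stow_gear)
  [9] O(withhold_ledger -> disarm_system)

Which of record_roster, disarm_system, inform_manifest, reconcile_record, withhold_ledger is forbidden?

reconcile_record

Premises 5 and 1 are O(¬record_roster -> disarm_system) and O(record_roster -> disarm_system); every ideal world satisfies ¬record_roster or record_roster, so in either case disarm_system holds — hence O(disarm_system).
Premise 6 is O(¬review_deed -> ¬disarm_system); contrapositively O(disarm_system -> review_deed). Since O(disarm_system) holds, K gives O(review_deed).
With premise 7, O(review_deed -> record_affidavit), the K-axiom yields O(record_affidavit).
Premise 3 is O(record_affidavit -> ¬reconcile_record); since O(record_affidavit), deontic closure gives O(¬reconcile_record).
So O(¬reconcile_record) holds, i.e. reconcile_record is forbidden. None of the other listed options is forbidden under the premises.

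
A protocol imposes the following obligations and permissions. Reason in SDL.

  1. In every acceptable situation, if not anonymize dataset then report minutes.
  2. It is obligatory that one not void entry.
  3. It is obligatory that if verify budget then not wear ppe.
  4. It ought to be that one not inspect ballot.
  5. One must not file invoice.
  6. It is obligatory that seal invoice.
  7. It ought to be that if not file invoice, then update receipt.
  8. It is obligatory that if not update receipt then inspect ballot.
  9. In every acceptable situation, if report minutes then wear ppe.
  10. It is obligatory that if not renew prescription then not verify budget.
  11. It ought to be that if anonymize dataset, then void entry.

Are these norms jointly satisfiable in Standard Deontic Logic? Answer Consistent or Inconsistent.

Consistent

Premise 8 is O(¬update_receipt → inspect_ballot), but O(¬update_receipt) is not derivable from the premises, so it does not yield O(inspect_ballot).
So O(inspect_ballot) is not derivable, and the apparent clash with O(¬inspect_ballot) does not arise.
A world satisfying every obligation exists (e.g. anonymize_dataset=false, file_invoice=false, inspect_ballot=false, renew_prescription=false, report_minutes=true, seal_invoice=true, update_receipt=true, verify_budget=false, void_entry=false, wear_ppe=true); no atom is both obligatory and forbidden, so the set is consistent.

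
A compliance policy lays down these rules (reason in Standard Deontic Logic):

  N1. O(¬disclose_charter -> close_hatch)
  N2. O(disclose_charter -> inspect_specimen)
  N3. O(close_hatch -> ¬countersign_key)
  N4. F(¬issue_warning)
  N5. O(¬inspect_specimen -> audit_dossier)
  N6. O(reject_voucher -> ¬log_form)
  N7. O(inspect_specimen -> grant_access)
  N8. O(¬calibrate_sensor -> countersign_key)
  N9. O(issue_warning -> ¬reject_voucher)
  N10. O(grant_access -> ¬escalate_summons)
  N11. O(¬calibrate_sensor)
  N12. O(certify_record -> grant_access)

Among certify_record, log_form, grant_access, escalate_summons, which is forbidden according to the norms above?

Premise 11 states O(¬calibrate_sensor) outright.
Premise 8 is O(¬calibrate_sensor -> countersign_key); since O(¬calibrate_sensor), deontic closure gives O(countersign_key).
Premise 3, O(close_hatch -> ¬countersign_key), contraposes to O(countersign_key -> ¬close_hatch); with O(countersign_key) we get O(¬close_hatch).
Premise 1 is O(¬disclose_charter -> close_hatch); contrapositively O(¬close_hatch -> disclose_charter). Since O(¬close_hatch) holds, K gives O(disclose_charter).
Premise 2 is O(disclose_charter -> inspect_specimen); since O(disclose_charter), deontic closure gives O(inspect_specimen).
Applying K to premise 7 (O(inspect_specimen -> grant_access)) and O(inspect_specimen) yields O(grant_access).
With premise 10, O(grant_access -> ¬escalate_summons), the K-axiom yields O(¬escalate_summons).
So O(¬escalate_summons) holds, i.e. escalate_summons is forbidden. None of the other listed options is forbidden under the premises.

escalate_summons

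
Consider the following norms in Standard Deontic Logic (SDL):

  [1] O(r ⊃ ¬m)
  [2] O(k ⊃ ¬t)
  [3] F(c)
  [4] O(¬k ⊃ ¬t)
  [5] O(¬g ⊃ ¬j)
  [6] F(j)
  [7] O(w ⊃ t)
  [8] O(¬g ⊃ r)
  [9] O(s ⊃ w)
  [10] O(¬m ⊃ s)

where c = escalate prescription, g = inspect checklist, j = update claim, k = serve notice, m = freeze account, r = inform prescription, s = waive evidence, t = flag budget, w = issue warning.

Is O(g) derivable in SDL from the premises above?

Yes

Premises 2 and 4 cover both cases: O(k ⊃ ¬t) and O(¬k ⊃ ¬t). Since k ∨ ¬k is a tautology, O(¬t) follows.
Premise 7, O(w ⊃ t), contraposes to O(¬t ⊃ ¬w); with O(¬t) we get O(¬w).
Premise 9 is O(s ⊃ w); contrapositively O(¬w ⊃ ¬s). Since O(¬w) holds, K gives O(¬s).
Premise 10, O(¬m ⊃ s), contraposes to O(¬s ⊃ m); with O(¬s) we get O(m).
Premise 1, O(r ⊃ ¬m), contraposes to O(m ⊃ ¬r); with O(m) we get O(¬r).
Premise 8 is O(¬g ⊃ r); contrapositively O(¬r ⊃ g). Since O(¬r) holds, K gives O(g).
Premises 3, 5, 6 do not contribute to this derivation.
So O(g) follows.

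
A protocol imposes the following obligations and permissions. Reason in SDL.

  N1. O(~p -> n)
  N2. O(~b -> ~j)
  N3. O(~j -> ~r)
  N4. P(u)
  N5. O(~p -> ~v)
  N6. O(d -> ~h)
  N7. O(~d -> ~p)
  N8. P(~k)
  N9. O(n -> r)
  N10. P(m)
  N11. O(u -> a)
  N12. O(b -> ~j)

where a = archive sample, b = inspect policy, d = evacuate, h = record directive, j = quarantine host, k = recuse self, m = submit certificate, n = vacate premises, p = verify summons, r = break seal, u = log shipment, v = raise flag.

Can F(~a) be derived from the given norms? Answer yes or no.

Premise 11 is O(u -> a), but O(u) is not derivable from the premises (the permission P(u) asserts only ~O(~u), not O(u)), so it does not yield O(a).
No other premise forces O(a). An ideal world satisfying every premise can still have ~a true, so F(~a) is not derivable.

No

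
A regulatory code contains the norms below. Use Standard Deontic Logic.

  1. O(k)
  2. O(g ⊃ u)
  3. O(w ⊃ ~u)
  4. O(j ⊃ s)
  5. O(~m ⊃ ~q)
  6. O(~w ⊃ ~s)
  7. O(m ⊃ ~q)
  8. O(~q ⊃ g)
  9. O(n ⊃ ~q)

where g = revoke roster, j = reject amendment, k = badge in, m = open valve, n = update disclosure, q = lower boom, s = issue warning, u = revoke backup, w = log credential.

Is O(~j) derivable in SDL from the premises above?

Premises 5 and 7 are O(~m ⊃ ~q) and O(m ⊃ ~q); every ideal world satisfies ~m or m, so in either case ~q holds — hence O(~q).
Applying K to premise 8 (O(~q ⊃ g)) and O(~q) yields O(g).
Applying K to premise 2 (O(g ⊃ u)) and O(g) yields O(u).
Premise 3, O(w ⊃ ~u), contraposes to O(u ⊃ ~w); with O(u) we get O(~w).
Applying K to premise 6 (O(~w ⊃ ~s)) and O(~w) yields O(~s).
Premise 4, O(j ⊃ s), contraposes to O(~s ⊃ ~j); with O(~s) we get O(~j).
Premises 1, 9 do not contribute to this derivation.
So O(~j) follows.

Yes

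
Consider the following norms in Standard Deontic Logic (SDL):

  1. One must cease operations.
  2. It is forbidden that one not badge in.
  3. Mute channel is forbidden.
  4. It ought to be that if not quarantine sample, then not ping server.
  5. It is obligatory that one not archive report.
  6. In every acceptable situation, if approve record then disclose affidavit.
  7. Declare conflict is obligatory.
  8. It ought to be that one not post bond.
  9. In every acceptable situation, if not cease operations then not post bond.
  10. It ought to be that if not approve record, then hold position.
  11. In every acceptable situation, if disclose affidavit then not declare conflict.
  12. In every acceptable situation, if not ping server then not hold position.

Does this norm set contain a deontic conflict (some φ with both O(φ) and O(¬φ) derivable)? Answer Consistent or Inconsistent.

Consistent

Premise 9 is O(¬cease_operations → ¬post_bond); even if O(¬post_bond) held, inferring O(¬cease_operations) would be affirming the consequent — invalid.
So O(¬cease_operations) is not derivable, and the apparent clash with O(cease_operations) does not arise.
A world satisfying every obligation exists (e.g. approve_record=false, archive_report=false, badge_in=true, cease_operations=true, declare_conflict=true, disclose_affidavit=false, hold_position=true, mute_channel=false, ping_server=true, post_bond=false, quarantine_sample=true); no atom is both obligatory and forbidden, so the set is consistent.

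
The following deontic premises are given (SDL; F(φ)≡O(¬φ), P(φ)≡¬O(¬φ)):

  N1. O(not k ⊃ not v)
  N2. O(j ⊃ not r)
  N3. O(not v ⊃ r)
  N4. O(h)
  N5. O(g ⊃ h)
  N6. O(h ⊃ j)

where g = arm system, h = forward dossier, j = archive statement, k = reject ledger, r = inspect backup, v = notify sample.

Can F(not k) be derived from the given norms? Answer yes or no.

Yes

From premise 4 we have O(h).
Premise 6 is O(h ⊃ j); since O(h), deontic closure gives O(j).
From O(j) and premise 2, O(j ⊃ not r), we obtain O(not r).
Premise 3 is O(not v ⊃ r); contrapositively O(not r ⊃ v). Since O(not r) holds, K gives O(v).
Premise 1 is O(not k ⊃ not v); contrapositively O(v ⊃ k). Since O(v) holds, K gives O(k).
Premise 5 does not contribute to this derivation.
So O(k) holds, i.e. F(not k). The claim follows.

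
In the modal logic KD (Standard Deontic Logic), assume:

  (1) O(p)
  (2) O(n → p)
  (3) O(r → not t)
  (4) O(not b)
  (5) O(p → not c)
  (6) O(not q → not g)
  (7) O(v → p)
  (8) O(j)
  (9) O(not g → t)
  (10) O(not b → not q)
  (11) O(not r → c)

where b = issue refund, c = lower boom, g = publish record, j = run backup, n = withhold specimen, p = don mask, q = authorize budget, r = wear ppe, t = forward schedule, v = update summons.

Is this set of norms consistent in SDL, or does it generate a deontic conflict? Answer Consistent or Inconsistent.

Premise 1 gives O(p).
Applying K to premise 5 (O(p → not c)) and O(p) yields O(not c).
Premise 11, O(not r → c), contraposes to O(not c → r); with O(not c) we get O(r).
From O(r) and premise 3, O(r → not t), we obtain O(not t).
Premise 9, O(not g → t), contraposes to O(not t → g); with O(not t) we get O(g).
The contrapositive of premise 6 (O(not q → not g)) is O(g → q), and O(g) is already established, so O(q).
Premise 10 is O(not b → not q); contrapositively O(q → b). Since O(q) holds, K gives O(b).
Yet premise 4 states O(not b).
We now have both O(b) and O(not b) — b is simultaneously obligatory and forbidden, violating the D-axiom.

Inconsistent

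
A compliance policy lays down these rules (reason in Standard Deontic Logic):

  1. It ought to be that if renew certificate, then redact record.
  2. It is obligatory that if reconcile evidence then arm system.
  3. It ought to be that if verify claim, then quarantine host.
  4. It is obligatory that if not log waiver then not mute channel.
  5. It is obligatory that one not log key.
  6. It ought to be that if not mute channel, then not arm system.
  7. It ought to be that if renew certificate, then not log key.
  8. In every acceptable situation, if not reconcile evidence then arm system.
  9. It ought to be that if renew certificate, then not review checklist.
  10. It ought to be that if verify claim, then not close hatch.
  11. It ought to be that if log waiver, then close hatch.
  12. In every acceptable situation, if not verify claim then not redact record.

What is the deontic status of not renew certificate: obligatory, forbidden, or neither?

Obligatory

By case analysis on reconcile_evidence: premise 2 gives O(reconcile_evidence → arm_system) and premise 8 gives O(¬reconcile_evidence → arm_system), so O(arm_system) either way.
Premise 6, O(¬mute_channel → ¬arm_system), contraposes to O(arm_system → mute_channel); with O(arm_system) we get O(mute_channel).
The contrapositive of premise 4 (O(¬log_waiver → ¬mute_channel)) is O(mute_channel → log_waiver), and O(mute_channel) is already established, so O(log_waiver).
Premise 11 is O(log_waiver → close_hatch); since O(log_waiver), deontic closure gives O(close_hatch).
Premise 10 is O(verify_claim → ¬close_hatch); contrapositively O(close_hatch → ¬verify_claim). Since O(close_hatch) holds, K gives O(¬verify_claim).
From O(¬verify_claim) and premise 12, O(¬verify_claim → ¬redact_record), we obtain O(¬redact_record).
Premise 1, O(renew_certificate → redact_record), contraposes to O(¬redact_record → ¬renew_certificate); with O(¬redact_record) we get O(¬renew_certificate).
Premises 3, 5, 7, 9 do not contribute to this derivation.
Hence ¬renew_certificate is obligatory.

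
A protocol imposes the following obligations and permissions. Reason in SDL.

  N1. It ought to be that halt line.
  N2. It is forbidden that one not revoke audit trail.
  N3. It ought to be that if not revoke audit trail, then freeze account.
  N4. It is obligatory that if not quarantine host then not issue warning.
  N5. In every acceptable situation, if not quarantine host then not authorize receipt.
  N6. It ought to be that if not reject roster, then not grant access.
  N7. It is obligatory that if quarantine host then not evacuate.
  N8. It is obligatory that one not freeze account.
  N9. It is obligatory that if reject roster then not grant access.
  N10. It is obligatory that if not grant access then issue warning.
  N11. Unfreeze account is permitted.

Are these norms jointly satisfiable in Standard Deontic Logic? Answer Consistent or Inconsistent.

Premise 3 is O(¬revoke_audit_trail → freeze_account), but O(¬revoke_audit_trail) is not derivable from the premises, so it does not yield O(freeze_account).
So O(freeze_account) is not derivable, and the apparent clash with O(¬freeze_account) does not arise.
A world satisfying every obligation exists (e.g. authorize_receipt=false, evacuate=false, freeze_account=false, grant_access=false, halt_line=true, issue_warning=true, quarantine_host=true, reject_roster=false, revoke_audit_trail=true, unfreeze_account=false); no atom is both obligatory and forbidden, so the set is consistent.

Consistent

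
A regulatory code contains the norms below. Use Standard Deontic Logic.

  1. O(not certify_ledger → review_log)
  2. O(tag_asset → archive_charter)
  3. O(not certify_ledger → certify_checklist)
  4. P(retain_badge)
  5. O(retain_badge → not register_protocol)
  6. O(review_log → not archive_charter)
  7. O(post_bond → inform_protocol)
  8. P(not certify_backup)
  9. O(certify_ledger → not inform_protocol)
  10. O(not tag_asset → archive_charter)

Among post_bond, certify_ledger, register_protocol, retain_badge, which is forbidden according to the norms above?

post_bond

By case analysis on tag_asset: premise 2 gives O(tag_asset → archive_charter) and premise 10 gives O(not tag_asset → archive_charter), so O(archive_charter) either way.
Premise 6 is O(review_log → not archive_charter); contrapositively O(archive_charter → not review_log). Since O(archive_charter) holds, K gives O(not review_log).
The contrapositive of premise 1 (O(not certify_ledger → review_log)) is O(not review_log → certify_ledger), and O(not review_log) is already established, so O(certify_ledger).
With premise 9, O(certify_ledger → not inform_protocol), the K-axiom yields O(not inform_protocol).
The contrapositive of premise 7 (O(post_bond → inform_protocol)) is O(not inform_protocol → not post_bond), and O(not inform_protocol) is already established, so O(not post_bond).
So O(not post_bond) holds, i.e. post_bond is forbidden. None of the other listed options is forbidden under the premises.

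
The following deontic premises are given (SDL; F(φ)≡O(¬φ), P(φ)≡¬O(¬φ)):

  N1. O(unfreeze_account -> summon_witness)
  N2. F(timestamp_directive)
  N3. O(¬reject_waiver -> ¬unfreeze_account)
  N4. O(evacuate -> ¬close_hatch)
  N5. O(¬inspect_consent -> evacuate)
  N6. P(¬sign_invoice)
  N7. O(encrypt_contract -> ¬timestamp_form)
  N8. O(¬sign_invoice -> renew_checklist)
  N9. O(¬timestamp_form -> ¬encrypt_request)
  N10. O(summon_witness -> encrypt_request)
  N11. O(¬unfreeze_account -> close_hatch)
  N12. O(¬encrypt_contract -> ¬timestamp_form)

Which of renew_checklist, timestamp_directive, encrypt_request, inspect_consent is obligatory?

inspect_consent

Premises 7 and 12 are O(encrypt_contract -> ¬timestamp_form) and O(¬encrypt_contract -> ¬timestamp_form); every ideal world satisfies encrypt_contract or ¬encrypt_contract, so in either case ¬timestamp_form holds — hence O(¬timestamp_form).
With premise 9, O(¬timestamp_form -> ¬encrypt_request), the K-axiom yields O(¬encrypt_request).
Premise 10, O(summon_witness -> encrypt_request), contraposes to O(¬encrypt_request -> ¬summon_witness); with O(¬encrypt_request) we get O(¬summon_witness).
The contrapositive of premise 1 (O(unfreeze_account -> summon_witness)) is O(¬summon_witness -> ¬unfreeze_account), and O(¬summon_witness) is already established, so O(¬unfreeze_account).
With premise 11, O(¬unfreeze_account -> close_hatch), the K-axiom yields O(close_hatch).
The contrapositive of premise 4 (O(evacuate -> ¬close_hatch)) is O(close_hatch -> ¬evacuate), and O(close_hatch) is already established, so O(¬evacuate).
The contrapositive of premise 5 (O(¬inspect_consent -> evacuate)) is O(¬evacuate -> inspect_consent), and O(¬evacuate) is already established, so O(inspect_consent).
So O(inspect_consent) holds — inspect_consent is obligatory. None of the other listed options is made obligatory by any chain of premises.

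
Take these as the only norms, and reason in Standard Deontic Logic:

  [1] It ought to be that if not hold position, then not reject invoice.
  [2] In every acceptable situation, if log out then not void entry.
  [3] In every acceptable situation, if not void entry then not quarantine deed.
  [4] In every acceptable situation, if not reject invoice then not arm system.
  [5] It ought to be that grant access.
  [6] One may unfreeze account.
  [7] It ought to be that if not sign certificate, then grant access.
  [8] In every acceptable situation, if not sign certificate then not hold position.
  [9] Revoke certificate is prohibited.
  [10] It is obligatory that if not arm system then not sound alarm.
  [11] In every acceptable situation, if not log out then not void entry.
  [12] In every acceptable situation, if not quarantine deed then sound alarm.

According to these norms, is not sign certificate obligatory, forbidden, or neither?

Forbidden

Premises 11 and 2 are O(¬log_out → ¬void_entry) and O(log_out → ¬void_entry); every ideal world satisfies ¬log_out or log_out, so in either case ¬void_entry holds — hence O(¬void_entry).
Applying K to premise 3 (O(¬void_entry → ¬quarantine_deed)) and O(¬void_entry) yields O(¬quarantine_deed).
Applying K to premise 12 (O(¬quarantine_deed → sound_alarm)) and O(¬quarantine_deed) yields O(sound_alarm).
Premise 10 is O(¬arm_system → ¬sound_alarm); contrapositively O(sound_alarm → arm_system). Since O(sound_alarm) holds, K gives O(arm_system).
Premise 4, O(¬reject_invoice → ¬arm_system), contraposes to O(arm_system → reject_invoice); with O(arm_system) we get O(reject_invoice).
Premise 1, O(¬hold_position → ¬reject_invoice), contraposes to O(reject_invoice → hold_position); with O(reject_invoice) we get O(hold_position).
The contrapositive of premise 8 (O(¬sign_certificate → ¬hold_position)) is O(hold_position → sign_certificate), and O(hold_position) is already established, so O(sign_certificate).
Premises 5, 6, 7, 9 do not contribute to this derivation.
Thus O(sign_certificate), which is F(¬sign_certificate): ¬sign_certificate is forbidden.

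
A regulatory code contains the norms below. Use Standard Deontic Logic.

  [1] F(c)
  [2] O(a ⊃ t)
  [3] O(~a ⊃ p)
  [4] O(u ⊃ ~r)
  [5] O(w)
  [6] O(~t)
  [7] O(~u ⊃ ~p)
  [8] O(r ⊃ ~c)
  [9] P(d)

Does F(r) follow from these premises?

Premise 6 gives O(~t).
Premise 2, O(a ⊃ t), contraposes to O(~t ⊃ ~a); with O(~t) we get O(~a).
With premise 3, O(~a ⊃ p), the K-axiom yields O(p).
The contrapositive of premise 7 (O(~u ⊃ ~p)) is O(p ⊃ u), and O(p) is already established, so O(u).
From O(u) and premise 4, O(u ⊃ ~r), we obtain O(~r).
Premises 1, 5, 8, 9 do not contribute to this derivation.
So O(~r) holds, i.e. F(r). The claim follows.

Yes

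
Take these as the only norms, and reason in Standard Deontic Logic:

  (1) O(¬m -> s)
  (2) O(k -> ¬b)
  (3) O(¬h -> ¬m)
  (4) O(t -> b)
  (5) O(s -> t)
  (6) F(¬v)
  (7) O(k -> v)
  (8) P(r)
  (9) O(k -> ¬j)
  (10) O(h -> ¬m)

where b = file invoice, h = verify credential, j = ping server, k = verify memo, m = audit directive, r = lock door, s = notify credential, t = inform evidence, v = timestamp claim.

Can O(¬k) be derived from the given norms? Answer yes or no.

By case analysis on h: premise 10 gives O(h -> ¬m) and premise 3 gives O(¬h -> ¬m), so O(¬m) either way.
Premise 1 is O(¬m -> s); since O(¬m), deontic closure gives O(s).
Premise 5 is O(s -> t); since O(s), deontic closure gives O(t).
Applying K to premise 4 (O(t -> b)) and O(t) yields O(b).
The contrapositive of premise 2 (O(k -> ¬b)) is O(b -> ¬k), and O(b) is already established, so O(¬k).
Premises 6, 7, 8, 9 do not contribute to this derivation.
So O(¬k) follows.

Yes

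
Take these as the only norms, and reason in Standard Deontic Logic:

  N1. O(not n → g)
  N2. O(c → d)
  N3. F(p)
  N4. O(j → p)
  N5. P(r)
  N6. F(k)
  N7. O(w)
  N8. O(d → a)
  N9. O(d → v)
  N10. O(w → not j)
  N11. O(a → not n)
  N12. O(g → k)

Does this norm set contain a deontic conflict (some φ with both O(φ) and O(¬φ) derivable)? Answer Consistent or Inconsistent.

Consistent

Premise 4 is O(j → p), but O(j) is not derivable from the premises, so it does not yield O(p).
So O(p) is not derivable, and the apparent clash with O(not p) does not arise.
A world satisfying every obligation exists (e.g. a=false, c=false, d=false, g=false, j=false, k=false, n=true, p=false, r=false, v=false, w=true); no atom is both obligatory and forbidden, so the set is consistent.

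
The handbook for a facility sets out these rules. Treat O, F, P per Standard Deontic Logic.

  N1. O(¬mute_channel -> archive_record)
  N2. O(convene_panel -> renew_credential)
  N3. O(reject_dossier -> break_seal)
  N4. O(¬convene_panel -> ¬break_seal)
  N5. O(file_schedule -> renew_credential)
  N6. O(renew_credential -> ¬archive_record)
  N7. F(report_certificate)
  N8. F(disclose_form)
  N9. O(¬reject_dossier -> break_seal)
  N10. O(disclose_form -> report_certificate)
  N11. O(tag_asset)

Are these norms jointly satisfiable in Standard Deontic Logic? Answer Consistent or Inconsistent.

Premise 10 is O(disclose_form -> report_certificate), but O(disclose_form) is not derivable from the premises, so it does not yield O(report_certificate).
So O(report_certificate) is not derivable, and the apparent clash with O(¬report_certificate) does not arise.
A world satisfying every obligation exists (e.g. archive_record=false, break_seal=true, convene_panel=true, disclose_form=false, file_schedule=false, mute_channel=true, reject_dossier=false, renew_credential=true, report_certificate=false, tag_asset=true); no atom is both obligatory and forbidden, so the set is consistent.

Consistent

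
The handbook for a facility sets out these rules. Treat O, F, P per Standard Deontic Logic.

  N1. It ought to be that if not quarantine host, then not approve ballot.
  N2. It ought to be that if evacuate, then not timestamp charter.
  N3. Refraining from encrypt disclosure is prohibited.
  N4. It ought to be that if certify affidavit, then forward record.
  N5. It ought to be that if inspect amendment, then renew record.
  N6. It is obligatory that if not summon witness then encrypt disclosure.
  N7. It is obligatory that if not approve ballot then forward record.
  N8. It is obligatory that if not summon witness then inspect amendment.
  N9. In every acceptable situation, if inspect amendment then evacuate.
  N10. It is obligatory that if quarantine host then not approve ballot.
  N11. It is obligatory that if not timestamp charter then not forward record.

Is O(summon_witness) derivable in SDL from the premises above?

Yes

Premises 1 and 10 are O(¬quarantine_host → ¬approve_ballot) and O(quarantine_host → ¬approve_ballot); every ideal world satisfies ¬quarantine_host or quarantine_host, so in either case ¬approve_ballot holds — hence O(¬approve_ballot).
With premise 7, O(¬approve_ballot → forward_record), the K-axiom yields O(forward_record).
Premise 11, O(¬timestamp_charter → ¬forward_record), contraposes to O(forward_record → timestamp_charter); with O(forward_record) we get O(timestamp_charter).
Premise 2 is O(evacuate → ¬timestamp_charter); contrapositively O(timestamp_charter → ¬evacuate). Since O(timestamp_charter) holds, K gives O(¬evacuate).
Premise 9 is O(inspect_amendment → evacuate); contrapositively O(¬evacuate → ¬inspect_amendment). Since O(¬evacuate) holds, K gives O(¬inspect_amendment).
Premise 8 is O(¬summon_witness → inspect_amendment); contrapositively O(¬inspect_amendment → summon_witness). Since O(¬inspect_amendment) holds, K gives O(summon_witness).
Premises 3, 4, 5, 6 do not contribute to this derivation.
So O(summon_witness) follows.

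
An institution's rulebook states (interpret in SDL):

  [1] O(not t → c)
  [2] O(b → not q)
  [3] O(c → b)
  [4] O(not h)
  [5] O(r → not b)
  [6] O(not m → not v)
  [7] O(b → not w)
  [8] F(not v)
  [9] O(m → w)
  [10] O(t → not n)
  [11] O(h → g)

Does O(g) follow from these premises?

Premise 11 is O(h → g), but O(h) is not derivable from the premises, so it does not yield O(g).
No other premise forces O(g). An ideal world satisfying every premise can still have g false, so O(g) is not derivable.

No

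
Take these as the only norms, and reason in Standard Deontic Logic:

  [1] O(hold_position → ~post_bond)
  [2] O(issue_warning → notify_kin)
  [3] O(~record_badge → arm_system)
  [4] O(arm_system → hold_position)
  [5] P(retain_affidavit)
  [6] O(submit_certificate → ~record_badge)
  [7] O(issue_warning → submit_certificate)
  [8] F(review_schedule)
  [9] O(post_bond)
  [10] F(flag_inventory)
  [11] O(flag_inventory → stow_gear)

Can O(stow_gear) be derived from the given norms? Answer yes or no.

No

Premise 11 is O(flag_inventory → stow_gear), but O(flag_inventory) is not derivable from the premises, so it does not yield O(stow_gear).
No other premise forces O(stow_gear). An ideal world satisfying every premise can still have stow_gear false, so O(stow_gear) is not derivable.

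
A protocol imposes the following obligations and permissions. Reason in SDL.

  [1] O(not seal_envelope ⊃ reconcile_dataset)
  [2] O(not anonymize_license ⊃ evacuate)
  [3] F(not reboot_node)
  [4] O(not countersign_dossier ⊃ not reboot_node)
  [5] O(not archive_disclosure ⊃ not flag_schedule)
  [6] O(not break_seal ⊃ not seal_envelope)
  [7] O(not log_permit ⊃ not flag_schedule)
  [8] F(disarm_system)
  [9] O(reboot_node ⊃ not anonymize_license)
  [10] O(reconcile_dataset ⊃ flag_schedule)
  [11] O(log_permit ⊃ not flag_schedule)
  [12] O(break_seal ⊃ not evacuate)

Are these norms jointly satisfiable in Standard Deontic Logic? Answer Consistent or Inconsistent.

Premises 11 and 7 are O(log_permit ⊃ not flag_schedule) and O(not log_permit ⊃ not flag_schedule); every ideal world satisfies log_permit or not log_permit, so in either case not flag_schedule holds — hence O(not flag_schedule).
The contrapositive of premise 10 (O(reconcile_dataset ⊃ flag_schedule)) is O(not flag_schedule ⊃ not reconcile_dataset), and O(not flag_schedule) is already established, so O(not reconcile_dataset).
Premise 1 is O(not seal_envelope ⊃ reconcile_dataset); contrapositively O(not reconcile_dataset ⊃ seal_envelope). Since O(not reconcile_dataset) holds, K gives O(seal_envelope).
The contrapositive of premise 6 (O(not break_seal ⊃ not seal_envelope)) is O(seal_envelope ⊃ break_seal), and O(seal_envelope) is already established, so O(break_seal).
From O(break_seal) and premise 12, O(break_seal ⊃ not evacuate), we obtain O(not evacuate).
The contrapositive of premise 2 (O(not anonymize_license ⊃ evacuate)) is O(not evacuate ⊃ anonymize_license), and O(not evacuate) is already established, so O(anonymize_license).
The contrapositive of premise 9 (O(reboot_node ⊃ not anonymize_license)) is O(anonymize_license ⊃ not reboot_node), and O(anonymize_license) is already established, so O(not reboot_node).
Yet premise 3 is F(not reboot_node), i.e. O(reboot_node).
We now have both O(not reboot_node) and O(reboot_node) — reboot_node is simultaneously obligatory and forbidden, violating the D-axiom.

Inconsistent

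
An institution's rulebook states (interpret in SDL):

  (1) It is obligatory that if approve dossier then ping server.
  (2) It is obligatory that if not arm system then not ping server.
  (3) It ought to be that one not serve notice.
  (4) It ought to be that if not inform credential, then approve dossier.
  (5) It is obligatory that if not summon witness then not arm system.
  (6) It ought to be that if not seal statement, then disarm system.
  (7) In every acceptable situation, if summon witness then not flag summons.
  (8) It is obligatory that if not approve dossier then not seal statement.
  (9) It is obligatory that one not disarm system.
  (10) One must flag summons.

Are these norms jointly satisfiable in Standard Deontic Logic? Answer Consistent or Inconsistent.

Premise 9 states O(¬disarm_system) outright.
Premise 6 is O(¬seal_statement → disarm_system); contrapositively O(¬disarm_system → seal_statement). Since O(¬disarm_system) holds, K gives O(seal_statement).
Premise 8 is O(¬approve_dossier → ¬seal_statement); contrapositively O(seal_statement → approve_dossier). Since O(seal_statement) holds, K gives O(approve_dossier).
Premise 1 is O(approve_dossier → ping_server); since O(approve_dossier), deontic closure gives O(ping_server).
Premise 2 is O(¬arm_system → ¬ping_server); contrapositively O(ping_server → arm_system). Since O(ping_server) holds, K gives O(arm_system).
Premise 5, O(¬summon_witness → ¬arm_system), contraposes to O(arm_system → summon_witness); with O(arm_system) we get O(summon_witness).
Premise 7 is O(summon_witness → ¬flag_summons); since O(summon_witness), deontic closure gives O(¬flag_summons).
Yet premise 10 states O(flag_summons).
We now have both O(¬flag_summons) and O(flag_summons) — flag_summons is simultaneously obligatory and forbidden, violating the D-axiom.

Inconsistent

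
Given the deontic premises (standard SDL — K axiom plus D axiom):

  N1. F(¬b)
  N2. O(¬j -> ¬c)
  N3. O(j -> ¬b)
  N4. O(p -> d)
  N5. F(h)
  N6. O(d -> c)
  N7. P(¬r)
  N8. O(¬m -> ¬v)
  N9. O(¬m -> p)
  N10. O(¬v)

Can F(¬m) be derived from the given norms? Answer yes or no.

Premise 1, F(¬b), is equivalent to O(b).
Premise 3, O(j -> ¬b), contraposes to O(b -> ¬j); with O(b) we get O(¬j).
With premise 2, O(¬j -> ¬c), the K-axiom yields O(¬c).
Premise 6, O(d -> c), contraposes to O(¬c -> ¬d); with O(¬c) we get O(¬d).
Premise 4, O(p -> d), contraposes to O(¬d -> ¬p); with O(¬d) we get O(¬p).
Premise 9, O(¬m -> p), contraposes to O(¬p -> m); with O(¬p) we get O(m).
Premises 5, 7, 8, 10 do not contribute to this derivation.
So O(m) holds, i.e. F(¬m). The claim follows.

Yes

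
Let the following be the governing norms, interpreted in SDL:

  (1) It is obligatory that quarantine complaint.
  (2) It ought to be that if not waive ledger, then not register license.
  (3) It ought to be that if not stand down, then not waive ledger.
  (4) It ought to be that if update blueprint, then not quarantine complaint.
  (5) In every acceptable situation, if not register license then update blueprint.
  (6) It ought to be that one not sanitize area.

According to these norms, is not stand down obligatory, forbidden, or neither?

Premise 1 gives O(quarantine_complaint).
Premise 4, O(update_blueprint → ¬quarantine_complaint), contraposes to O(quarantine_complaint → ¬update_blueprint); with O(quarantine_complaint) we get O(¬update_blueprint).
Premise 5, O(¬register_license → update_blueprint), contraposes to O(¬update_blueprint → register_license); with O(¬update_blueprint) we get O(register_license).
Premise 2 is O(¬waive_ledger → ¬register_license); contrapositively O(register_license → waive_ledger). Since O(register_license) holds, K gives O(waive_ledger).
The contrapositive of premise 3 (O(¬stand_down → ¬waive_ledger)) is O(waive_ledger → stand_down), and O(waive_ledger) is already established, so O(stand_down).
Premise 6 does not contribute to this derivation.
Thus O(stand_down), which is F(¬stand_down): ¬stand_down is forbidden.

Forbidden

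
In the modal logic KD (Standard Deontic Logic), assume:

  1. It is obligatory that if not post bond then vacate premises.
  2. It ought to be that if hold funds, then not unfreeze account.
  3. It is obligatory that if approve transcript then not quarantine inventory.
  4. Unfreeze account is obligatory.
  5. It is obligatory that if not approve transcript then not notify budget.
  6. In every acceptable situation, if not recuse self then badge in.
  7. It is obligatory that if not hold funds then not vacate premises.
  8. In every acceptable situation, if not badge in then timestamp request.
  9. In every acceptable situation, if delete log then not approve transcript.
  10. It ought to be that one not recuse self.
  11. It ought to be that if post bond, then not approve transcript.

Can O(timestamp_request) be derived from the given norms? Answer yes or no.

Premise 8 is O(¬badge_in → timestamp_request), but O(¬badge_in) is not derivable from the premises, so it does not yield O(timestamp_request).
No other premise forces O(timestamp_request). An ideal world satisfying every premise can still have timestamp_request false, so O(timestamp_request) is not derivable.

No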